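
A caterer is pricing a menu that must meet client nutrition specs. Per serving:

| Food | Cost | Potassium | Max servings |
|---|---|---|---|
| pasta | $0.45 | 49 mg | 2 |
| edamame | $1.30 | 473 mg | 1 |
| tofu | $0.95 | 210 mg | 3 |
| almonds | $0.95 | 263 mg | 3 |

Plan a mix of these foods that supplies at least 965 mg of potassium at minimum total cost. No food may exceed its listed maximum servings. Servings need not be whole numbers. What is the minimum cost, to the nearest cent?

Cost per mg of potassium: edamame $0.0027, almonds $0.0036, tofu $0.0045, pasta $0.0092.
Take 1 serving of edamame: +473.0 mg potassium for $1.30 (total $1.30, still need 492.0 mg).
Take 1.871 servings of almonds: +492.0 mg potassium for $1.78 (total $3.08, still need 0.0 mg).
Filling from the cheapest source first is optimal under one linear minimum: $3.08.

$3.08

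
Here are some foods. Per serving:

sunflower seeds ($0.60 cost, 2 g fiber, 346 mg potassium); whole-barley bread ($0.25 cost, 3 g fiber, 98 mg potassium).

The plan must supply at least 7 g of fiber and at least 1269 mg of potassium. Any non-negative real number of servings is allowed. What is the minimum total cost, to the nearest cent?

sunflower seeds only: max(7/2, 1269/346) = 3.668 servings → $2.20.
whole-barley bread only: max(7/3, 1269/98) = 12.95 servings → $3.24.
sunflower seeds + whole-barley bread with both targets exact would need a negative amount; discard.
The minimum over all feasible corners is $2.20.

$2.20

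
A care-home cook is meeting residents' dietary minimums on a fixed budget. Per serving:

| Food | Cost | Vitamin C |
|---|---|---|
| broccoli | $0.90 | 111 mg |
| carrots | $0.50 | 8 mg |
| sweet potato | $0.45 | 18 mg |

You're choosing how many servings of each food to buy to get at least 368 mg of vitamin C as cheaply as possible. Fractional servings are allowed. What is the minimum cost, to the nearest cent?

$2.98

Cost per mg of vitamin C: broccoli $0.0081, sweet potato $0.0250, carrots $0.0625.
With no serving limits, use only broccoli: 368 mg / 111 mg = 3.315 servings × $0.90 = $2.98.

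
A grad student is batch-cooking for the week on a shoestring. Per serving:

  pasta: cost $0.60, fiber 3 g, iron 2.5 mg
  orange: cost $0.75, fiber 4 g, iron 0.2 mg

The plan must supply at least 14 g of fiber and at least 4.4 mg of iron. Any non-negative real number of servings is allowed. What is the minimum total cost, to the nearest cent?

$2.68

pasta only: max(14/3, 4.4/2.5) = 4.667 servings → $2.80.
orange only: max(14/4, 4.4/0.2) = 22 servings → $16.50.
pasta + orange with both tight: 1.574 servings and 2.319 servings → $2.68.
Cheapest feasible corner: $2.68.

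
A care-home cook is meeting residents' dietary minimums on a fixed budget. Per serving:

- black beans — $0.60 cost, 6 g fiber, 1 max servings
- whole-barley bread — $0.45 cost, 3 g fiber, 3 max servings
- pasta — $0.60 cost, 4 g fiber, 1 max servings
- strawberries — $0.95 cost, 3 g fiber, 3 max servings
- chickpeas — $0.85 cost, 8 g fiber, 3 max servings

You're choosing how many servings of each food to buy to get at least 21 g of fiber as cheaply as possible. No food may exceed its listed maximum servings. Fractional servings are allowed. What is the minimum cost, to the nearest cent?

Cost per g of fiber: black beans $0.1000, chickpeas $0.1062, whole-barley bread $0.1500, pasta $0.1500, strawberries $0.3167.
Take 1 serving of black beans: +6.0 g fiber for $0.60 (total $0.60, still need 15.0 g).
Take 1.875 servings of chickpeas: +15.0 g fiber for $1.59 (total $2.19, still need 0.0 g).
Greedy by cheapest-per-g is optimal for a single linear constraint, so the minimum cost is $2.19.

$2.19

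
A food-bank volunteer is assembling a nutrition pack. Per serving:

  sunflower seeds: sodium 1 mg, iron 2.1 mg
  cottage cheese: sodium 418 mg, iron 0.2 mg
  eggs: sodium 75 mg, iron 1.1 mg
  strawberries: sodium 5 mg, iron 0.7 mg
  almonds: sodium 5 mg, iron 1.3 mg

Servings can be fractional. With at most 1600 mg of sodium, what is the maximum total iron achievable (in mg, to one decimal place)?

3360.0 mg

Iron per mg sodium: sunflower seeds 2.1, almonds 0.26, strawberries 0.14, eggs 0.01467, cottage cheese 0.0004785.
With no serving limits, spend the whole sodium allowance on sunflower seeds: 1600 mg / 1 mg × 2.1 mg = 3360.0 mg.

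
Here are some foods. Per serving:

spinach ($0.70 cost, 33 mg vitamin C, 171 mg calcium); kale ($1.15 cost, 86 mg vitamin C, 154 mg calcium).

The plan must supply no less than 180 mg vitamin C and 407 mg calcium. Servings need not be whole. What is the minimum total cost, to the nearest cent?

Two binding constraints pin down two serving amounts, so the optimal mix uses at most two foods. The candidates are each food alone (scaled to the tighter of vitamin C/calcium) and each pair with both constraints tight.
spinach only: max(180/33, 407/171) = 5.455 servings → $3.82.
kale only: max(180/86, 407/154) = 2.643 servings → $3.04.
spinach + kale with both tight: 0.7567 servings and 1.803 servings → $2.60.
Cheapest feasible corner: $2.60.

$2.60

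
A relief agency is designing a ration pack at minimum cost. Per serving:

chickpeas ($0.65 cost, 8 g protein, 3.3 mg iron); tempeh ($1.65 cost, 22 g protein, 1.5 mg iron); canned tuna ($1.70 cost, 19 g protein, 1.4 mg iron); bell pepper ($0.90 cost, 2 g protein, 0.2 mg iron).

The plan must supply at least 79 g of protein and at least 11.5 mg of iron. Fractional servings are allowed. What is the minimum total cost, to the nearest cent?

$6.04

A basic optimal solution has at most two foods positive. Try each food alone and each pair with both targets met exactly.
chickpeas only: max(79/8, 11.5/3.3) = 9.875 servings → $6.42.
tempeh only: max(79/22, 11.5/1.5) = 7.667 servings → $12.65.
canned tuna only: max(79/19, 11.5/1.4) = 8.214 servings → $13.96.
bell pepper only: max(79/2, 11.5/0.2) = 57.5 servings → $51.75.
chickpeas + tempeh with both tight: 2.219 servings and 2.784 servings → $6.04.
chickpeas + canned tuna with both tight: 2.095 servings and 3.276 servings → $6.93.
chickpeas + bell pepper with both tight: 1.44 servings and 33.74 servings → $31.30.
tempeh + canned tuna: the both-tight solution has a negative serving — not a feasible corner.
tempeh + bell pepper: the both-tight solution has a negative serving — not a feasible corner.
canned tuna + bell pepper: the both-tight solution has a negative serving — not a feasible corner.
The minimum over all feasible corners is $6.04.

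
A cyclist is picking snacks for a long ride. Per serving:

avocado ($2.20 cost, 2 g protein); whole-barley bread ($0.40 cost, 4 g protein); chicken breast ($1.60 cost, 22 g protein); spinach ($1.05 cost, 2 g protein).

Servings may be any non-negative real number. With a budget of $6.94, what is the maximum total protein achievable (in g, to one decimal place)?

95.4 g

Protein per dollar: chicken breast 13.75, whole-barley bread 10, spinach 1.905, avocado 0.9091.
With no serving limits, spend the whole cost allowance on chicken breast: $6.94 / $1.60 × 22 g = 95.4 g.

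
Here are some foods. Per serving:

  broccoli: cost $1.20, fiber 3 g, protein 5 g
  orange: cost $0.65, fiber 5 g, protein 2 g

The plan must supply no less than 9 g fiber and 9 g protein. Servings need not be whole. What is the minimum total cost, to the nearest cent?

At the optimum either one food covers both requirements or two foods hit both targets exactly; no other combination can be cheaper.
broccoli only: max(9/3, 9/5) = 3 servings → $3.60.
orange only: max(9/5, 9/2) = 4.5 servings → $2.92.
broccoli + orange with both tight: 1.421 servings and 0.9474 servings → $2.32.
So the least-cost plan costs $2.32.

$2.32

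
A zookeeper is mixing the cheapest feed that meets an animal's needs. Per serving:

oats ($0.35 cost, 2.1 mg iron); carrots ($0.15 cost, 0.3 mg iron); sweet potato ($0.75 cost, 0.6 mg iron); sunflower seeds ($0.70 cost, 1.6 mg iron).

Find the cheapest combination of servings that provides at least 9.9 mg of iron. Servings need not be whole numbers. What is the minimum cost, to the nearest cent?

Cost per mg of iron: oats $0.1667, sunflower seeds $0.4375, carrots $0.5000, sweet potato $1.2500.
With no serving limits, use only oats: 9.9 mg / 2.1 mg = 4.714 servings × $0.35 = $1.65.

$1.65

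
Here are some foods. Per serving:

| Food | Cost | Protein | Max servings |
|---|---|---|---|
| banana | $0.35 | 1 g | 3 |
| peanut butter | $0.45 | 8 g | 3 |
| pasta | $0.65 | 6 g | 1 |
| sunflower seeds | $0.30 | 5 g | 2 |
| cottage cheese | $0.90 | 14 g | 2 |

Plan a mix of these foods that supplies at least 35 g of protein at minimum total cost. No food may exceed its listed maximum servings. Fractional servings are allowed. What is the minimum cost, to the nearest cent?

Cost per g of protein: peanut butter $0.0563, sunflower seeds $0.0600, cottage cheese $0.0643, pasta $0.1083, banana $0.3500.
Take 3 servings of peanut butter: +24.0 g protein for $1.35 (total $1.35, still need 11.0 g).
Take 2 servings of sunflower seeds: +10.0 g protein for $0.60 (total $1.95, still need 1.0 g).
Take 0.07143 servings of cottage cheese: +1.0 g protein for $0.06 (total $2.01, still need 0.0 g).
Greedy by cheapest-per-g is optimal for a single linear constraint, so the minimum cost is $2.01.

$2.01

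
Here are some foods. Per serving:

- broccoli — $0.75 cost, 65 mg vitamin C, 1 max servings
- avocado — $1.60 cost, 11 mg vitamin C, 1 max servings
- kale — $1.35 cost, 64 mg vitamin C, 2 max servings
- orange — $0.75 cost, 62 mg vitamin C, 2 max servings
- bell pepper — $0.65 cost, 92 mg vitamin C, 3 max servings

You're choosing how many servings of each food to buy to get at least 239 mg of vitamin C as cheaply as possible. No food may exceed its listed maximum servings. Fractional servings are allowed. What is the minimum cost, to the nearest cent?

Cost per mg of vitamin C: bell pepper $0.0071, broccoli $0.0115, orange $0.0121, kale $0.0211, avocado $0.1455.
Take 2.598 servings of bell pepper: +239.0 mg vitamin C for $1.69 (total $1.69, still need 0.0 mg).
Greedy by cheapest-per-mg is optimal for a single linear constraint, so the minimum cost is $1.69.

$1.69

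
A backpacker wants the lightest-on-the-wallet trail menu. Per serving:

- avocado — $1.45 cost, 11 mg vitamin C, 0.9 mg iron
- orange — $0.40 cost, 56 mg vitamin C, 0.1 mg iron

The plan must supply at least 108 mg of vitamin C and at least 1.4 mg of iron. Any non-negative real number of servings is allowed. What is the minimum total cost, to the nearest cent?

avocado only: max(108/11, 1.4/0.9) = 9.818 servings → $14.24.
orange only: max(108/56, 1.4/0.1) = 14 servings → $5.60.
avocado + orange with both tight: 1.371 servings and 1.659 servings → $2.65.
Cheapest feasible corner: $2.65.

$2.65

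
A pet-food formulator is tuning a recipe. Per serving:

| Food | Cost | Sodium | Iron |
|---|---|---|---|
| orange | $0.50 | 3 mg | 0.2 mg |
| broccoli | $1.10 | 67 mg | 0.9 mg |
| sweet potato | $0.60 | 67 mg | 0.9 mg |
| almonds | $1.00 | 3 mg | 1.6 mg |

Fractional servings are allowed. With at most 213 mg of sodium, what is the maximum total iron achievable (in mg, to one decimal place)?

Iron per mg sodium: almonds 0.5333, orange 0.06667, broccoli 0.01343, sweet potato 0.01343.
With no serving limits, spend the whole sodium allowance on almonds: 213 mg / 3 mg × 1.6 mg = 113.6 mg.

113.6 mg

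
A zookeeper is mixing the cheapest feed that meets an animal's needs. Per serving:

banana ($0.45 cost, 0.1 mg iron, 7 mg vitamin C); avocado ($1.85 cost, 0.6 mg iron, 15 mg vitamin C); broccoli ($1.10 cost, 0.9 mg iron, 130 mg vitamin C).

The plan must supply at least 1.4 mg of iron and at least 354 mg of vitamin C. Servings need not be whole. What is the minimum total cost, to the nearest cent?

$3.00

Minimising a linear cost over {iron ≥ 1.4, vitamin C ≥ 354, servings ≥ 0} — the optimum is at a vertex, using one or two foods.
banana only: max(1.4/0.1, 354/7) = 50.57 servings → $22.76.
avocado only: max(1.4/0.6, 354/15) = 23.6 servings → $43.66.
broccoli only: max(1.4/0.9, 354/130) = 2.723 servings → $3.00.
banana + avocado: the both-tight solution has a negative serving — not a feasible corner.
banana + broccoli: the both-tight solution has a negative serving — not a feasible corner.
avocado + broccoli: intersection lies outside the first quadrant.
The minimum over all feasible corners is $3.00.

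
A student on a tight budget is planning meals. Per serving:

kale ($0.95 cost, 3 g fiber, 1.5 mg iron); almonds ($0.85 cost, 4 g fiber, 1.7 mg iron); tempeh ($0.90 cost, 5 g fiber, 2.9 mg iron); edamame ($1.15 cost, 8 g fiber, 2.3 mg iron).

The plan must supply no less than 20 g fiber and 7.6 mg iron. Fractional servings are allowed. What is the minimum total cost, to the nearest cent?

$3.10

A basic optimal solution has at most two foods positive. Try each food alone and each pair with both targets met exactly.
kale only: max(20/3, 7.6/1.5) = 6.667 servings → $6.33.
almonds only: max(20/4, 7.6/1.7) = 5 servings → $4.25.
tempeh only: max(20/5, 7.6/2.9) = 4 servings → $3.60.
edamame only: max(20/8, 7.6/2.3) = 3.304 servings → $3.80.
kale + almonds: the both-tight solution has a negative serving — not a feasible corner.
kale + tempeh: intersection lies outside the first quadrant.
kale + edamame with both tight: 2.902 servings and 1.412 servings → $4.38.
almonds + tempeh: intersection lies outside the first quadrant.
almonds + edamame with both tight: 3.364 servings and 0.8182 servings → $3.80.
tempeh + edamame with both tight: 1.265 servings and 1.709 servings → $3.10.
So the least-cost plan costs $3.10.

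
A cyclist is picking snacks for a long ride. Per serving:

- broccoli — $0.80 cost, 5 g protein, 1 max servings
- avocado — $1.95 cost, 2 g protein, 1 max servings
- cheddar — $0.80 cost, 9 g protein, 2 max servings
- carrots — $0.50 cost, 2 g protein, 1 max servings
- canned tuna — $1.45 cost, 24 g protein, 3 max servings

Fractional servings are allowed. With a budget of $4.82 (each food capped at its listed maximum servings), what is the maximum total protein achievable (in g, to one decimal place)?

Protein per dollar: canned tuna 16.55, cheddar 11.25, broccoli 6.25, carrots 4, avocado 1.026.
Take 3 servings of canned tuna: spends $4.35, +72.0 g protein (running total 72.0 g).
Take 0.5875 servings of cheddar: spends $0.47, +5.3 g protein (running total 77.3 g).
Greedy by best ratio exhausts the cost allowance optimally: 77.3 g.

77.3 g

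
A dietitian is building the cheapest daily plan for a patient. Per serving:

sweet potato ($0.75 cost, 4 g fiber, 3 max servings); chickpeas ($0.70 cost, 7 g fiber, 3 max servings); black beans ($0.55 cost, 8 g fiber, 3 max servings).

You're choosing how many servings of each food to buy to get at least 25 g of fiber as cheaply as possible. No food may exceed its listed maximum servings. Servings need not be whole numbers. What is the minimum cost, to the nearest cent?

Cost per g of fiber: black beans $0.0688, chickpeas $0.1000, sweet potato $0.1875.
Take 3 servings of black beans: +24.0 g fiber for $1.65 (total $1.65, still need 1.0 g).
Take 0.1429 servings of chickpeas: +1.0 g fiber for $0.10 (total $1.75, still need 0.0 g).
Greedy by cheapest-per-g is optimal for a single linear constraint, so the minimum cost is $1.75.

$1.75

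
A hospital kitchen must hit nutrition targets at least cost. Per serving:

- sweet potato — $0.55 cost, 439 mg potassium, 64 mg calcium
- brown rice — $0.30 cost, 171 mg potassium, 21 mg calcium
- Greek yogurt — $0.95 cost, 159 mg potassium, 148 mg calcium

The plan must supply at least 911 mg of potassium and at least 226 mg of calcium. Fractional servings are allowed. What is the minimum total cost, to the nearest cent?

$1.70

Minimising a linear cost over {potassium ≥ 911, calcium ≥ 226, servings ≥ 0} — the optimum is at a vertex, using one or two foods.
sweet potato only: max(911/439, 226/64) = 3.531 servings → $1.94.
brown rice only: max(911/171, 226/21) = 10.76 servings → $3.23.
Greek yogurt only: max(911/159, 226/148) = 5.73 servings → $5.44.
sweet potato + brown rice: intersection lies outside the first quadrant.
sweet potato + Greek yogurt with both tight: 1.805 servings and 0.7466 servings → $1.70.
brown rice + Greek yogurt with both tight: 4.502 servings and 0.8883 servings → $2.19.
So the least-cost plan costs $1.70.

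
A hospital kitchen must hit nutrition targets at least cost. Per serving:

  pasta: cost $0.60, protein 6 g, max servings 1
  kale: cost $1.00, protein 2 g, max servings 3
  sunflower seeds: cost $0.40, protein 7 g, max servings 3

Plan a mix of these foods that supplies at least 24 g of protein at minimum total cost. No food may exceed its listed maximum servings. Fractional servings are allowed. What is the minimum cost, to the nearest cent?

Cost per g of protein: sunflower seeds $0.0571, pasta $0.1000, kale $0.5000.
Take 3 servings of sunflower seeds: +21.0 g protein for $1.20 (total $1.20, still need 3.0 g).
Take 0.5 servings of pasta: +3.0 g protein for $0.30 (total $1.50, still need 0.0 g).
Filling from the cheapest source first is optimal under one linear minimum: $1.50.

$1.50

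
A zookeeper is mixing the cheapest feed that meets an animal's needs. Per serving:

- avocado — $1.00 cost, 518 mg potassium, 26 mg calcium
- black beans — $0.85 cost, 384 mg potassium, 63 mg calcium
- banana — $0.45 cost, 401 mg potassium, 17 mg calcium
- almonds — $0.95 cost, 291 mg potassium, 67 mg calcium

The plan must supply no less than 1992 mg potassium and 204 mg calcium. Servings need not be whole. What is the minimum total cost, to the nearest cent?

At the optimum either one food covers both requirements or two foods hit both targets exactly; no other combination can be cheaper.
avocado only: max(1992/518, 204/26) = 7.846 servings → $7.85.
black beans only: max(1992/384, 204/63) = 5.188 servings → $4.41.
banana only: max(1992/401, 204/17) = 12 servings → $5.40.
almonds only: max(1992/291, 204/67) = 6.845 servings → $6.50.
avocado + black beans with both tight: 2.082 servings and 2.379 servings → $4.10.
avocado + banana: intersection lies outside the first quadrant.
avocado + almonds with both tight: 2.73 servings and 1.985 servings → $4.62.
black beans + banana with both tight: 2.559 servings and 2.517 servings → $3.31.
black beans + almonds: the both-tight solution has a negative serving — not a feasible corner.
banana + almonds with both tight: 3.38 servings and 2.187 servings → $3.60.
So the least-cost plan costs $3.31.

$3.31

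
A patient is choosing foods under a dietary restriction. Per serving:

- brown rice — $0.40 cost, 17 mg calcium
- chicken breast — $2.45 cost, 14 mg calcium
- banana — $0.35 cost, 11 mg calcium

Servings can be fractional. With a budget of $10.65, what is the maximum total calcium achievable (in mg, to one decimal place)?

452.6 mg

Calcium per dollar: brown rice 42.5, banana 31.43, chicken breast 5.714.
With no serving limits, spend the whole cost allowance on brown rice: $10.65 / $0.40 × 17 mg = 452.6 mg.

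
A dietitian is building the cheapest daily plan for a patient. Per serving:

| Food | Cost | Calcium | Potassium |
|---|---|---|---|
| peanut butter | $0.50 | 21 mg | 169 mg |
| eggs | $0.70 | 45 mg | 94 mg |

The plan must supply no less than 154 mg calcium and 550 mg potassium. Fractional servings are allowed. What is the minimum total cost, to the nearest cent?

$2.71

With two linear requirements the optimum uses one or two foods; enumerate the corners.
peanut butter only: max(154/21, 550/169) = 7.333 servings → $3.67.
eggs only: max(154/45, 550/94) = 5.851 servings → $4.10.
peanut butter + eggs with both tight: 1.825 servings and 2.571 servings → $2.71.
Cheapest feasible corner: $2.71.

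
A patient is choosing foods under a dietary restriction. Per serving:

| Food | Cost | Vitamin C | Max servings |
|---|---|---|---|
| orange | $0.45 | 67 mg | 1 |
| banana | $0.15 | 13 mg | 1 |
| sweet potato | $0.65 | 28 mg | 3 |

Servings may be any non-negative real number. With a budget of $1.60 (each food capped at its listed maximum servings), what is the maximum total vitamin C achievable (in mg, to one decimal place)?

Vitamin C per dollar: orange 148.9, banana 86.67, sweet potato 43.08.
Take 1 serving of orange: spends $0.45, +67.0 mg vitamin C (running total 67.0 mg).
Take 1 serving of banana: spends $0.15, +13.0 mg vitamin C (running total 80.0 mg).
Take 1.538 servings of sweet potato: spends $1.00, +43.1 mg vitamin C (running total 123.1 mg).
Filling greedily by vitamin C-per-dollar is optimal for one linear limit, giving 123.1 mg.

123.1 mg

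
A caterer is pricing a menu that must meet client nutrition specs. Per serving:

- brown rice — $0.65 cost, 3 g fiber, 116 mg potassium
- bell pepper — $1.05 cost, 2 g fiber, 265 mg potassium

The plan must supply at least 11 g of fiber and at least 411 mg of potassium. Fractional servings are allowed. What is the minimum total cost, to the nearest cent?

$2.38

An LP optimum is at a vertex; with two nutrient constraints at most two foods are used. Check each candidate.
brown rice only: max(11/3, 411/116) = 3.667 servings → $2.38.
bell pepper only: max(11/2, 411/265) = 5.5 servings → $5.78.
brown rice + bell pepper with both targets exact would need a negative amount; discard.
So the least-cost plan costs $2.38.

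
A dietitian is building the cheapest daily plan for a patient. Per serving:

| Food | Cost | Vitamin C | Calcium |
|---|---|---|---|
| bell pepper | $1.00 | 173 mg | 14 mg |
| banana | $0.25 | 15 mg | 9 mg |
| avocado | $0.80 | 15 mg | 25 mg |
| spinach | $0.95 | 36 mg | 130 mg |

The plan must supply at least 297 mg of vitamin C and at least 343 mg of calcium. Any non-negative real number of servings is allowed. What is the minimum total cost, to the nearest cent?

$3.58

Minimising a linear cost over {vitamin C ≥ 297, calcium ≥ 343, servings ≥ 0} — the optimum is at a vertex, using one or two foods.
bell pepper only: max(297/173, 343/14) = 24.5 servings → $24.50.
banana only: max(297/15, 343/9) = 38.11 servings → $9.53.
avocado only: max(297/15, 343/25) = 19.8 servings → $15.84.
spinach only: max(297/36, 343/130) = 8.25 servings → $7.84.
bell pepper + banana: intersection lies outside the first quadrant.
bell pepper + avocado with both tight: 0.5541 servings and 13.41 servings → $11.28.
bell pepper + spinach with both tight: 1.194 servings and 2.51 servings → $3.58.
banana + avocado with both tight: 9.5 servings and 10.3 servings → $10.62.
banana + spinach with both tight: 16.15 servings and 1.52 servings → $5.48.
avocado + spinach with both targets exact would need a negative amount; discard.
Cheapest feasible corner: $3.58.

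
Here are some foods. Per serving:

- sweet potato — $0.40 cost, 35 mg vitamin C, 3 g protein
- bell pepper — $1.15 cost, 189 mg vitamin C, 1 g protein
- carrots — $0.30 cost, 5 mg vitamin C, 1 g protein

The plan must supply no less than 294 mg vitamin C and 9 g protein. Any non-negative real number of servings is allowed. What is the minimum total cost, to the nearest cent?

A basic optimal solution has at most two foods positive. Try each food alone and each pair with both targets met exactly.
sweet potato only: max(294/35, 9/3) = 8.4 servings → $3.36.
bell pepper only: max(294/189, 9/1) = 9 servings → $10.35.
carrots only: max(294/5, 9/1) = 58.8 servings → $17.64.
sweet potato + bell pepper with both tight: 2.645 servings and 1.066 servings → $2.28.
sweet potato + carrots with both targets exact would need a negative amount; discard.
bell pepper + carrots with both tight: 1.353 servings and 7.647 servings → $3.85.
The minimum over all feasible corners is $2.28.

$2.28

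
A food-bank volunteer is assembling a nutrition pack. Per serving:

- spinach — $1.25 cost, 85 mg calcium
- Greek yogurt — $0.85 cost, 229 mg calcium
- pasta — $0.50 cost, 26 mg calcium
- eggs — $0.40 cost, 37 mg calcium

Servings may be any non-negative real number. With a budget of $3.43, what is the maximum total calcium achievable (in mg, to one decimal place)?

Calcium per dollar: Greek yogurt 269.4, eggs 92.5, spinach 68, pasta 52.
With no serving limits, spend the whole cost allowance on Greek yogurt: $3.43 / $0.85 × 229 mg = 924.1 mg.

924.1 mg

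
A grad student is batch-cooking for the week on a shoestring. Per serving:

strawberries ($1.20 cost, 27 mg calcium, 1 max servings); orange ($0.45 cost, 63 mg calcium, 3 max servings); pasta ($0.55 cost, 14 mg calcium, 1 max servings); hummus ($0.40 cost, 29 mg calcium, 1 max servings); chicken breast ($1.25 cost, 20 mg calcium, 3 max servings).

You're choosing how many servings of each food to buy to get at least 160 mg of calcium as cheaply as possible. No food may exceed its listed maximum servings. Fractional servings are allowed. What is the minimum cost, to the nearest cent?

Cost per mg of calcium: orange $0.0071, hummus $0.0138, pasta $0.0393, strawberries $0.0444, chicken breast $0.0625.
Take 2.54 servings of orange: +160.0 mg calcium for $1.14 (total $1.14, still need 0.0 mg).
Filling from the cheapest source first is optimal under one linear minimum: $1.14.

$1.14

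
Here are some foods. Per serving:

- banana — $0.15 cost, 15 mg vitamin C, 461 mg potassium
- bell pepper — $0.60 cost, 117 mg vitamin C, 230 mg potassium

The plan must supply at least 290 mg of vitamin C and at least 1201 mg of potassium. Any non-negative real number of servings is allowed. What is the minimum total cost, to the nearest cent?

Compare the cost at each extreme point of the feasible region.
banana only: max(290/15, 1201/461) = 19.33 servings → $2.90.
bell pepper only: max(290/117, 1201/230) = 5.222 servings → $3.13.
banana + bell pepper with both tight: 1.462 servings and 2.291 servings → $1.59.
So the least-cost plan costs $1.59.

$1.59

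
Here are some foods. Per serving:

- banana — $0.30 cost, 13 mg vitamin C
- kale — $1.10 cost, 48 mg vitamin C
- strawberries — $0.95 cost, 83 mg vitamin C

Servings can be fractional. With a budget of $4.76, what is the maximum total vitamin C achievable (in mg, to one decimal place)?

Vitamin C per dollar: strawberries 87.37, kale 43.64, banana 43.33.
With no serving limits, spend the whole cost allowance on strawberries: $4.76 / $0.95 × 83 mg = 415.9 mg.

415.9 mg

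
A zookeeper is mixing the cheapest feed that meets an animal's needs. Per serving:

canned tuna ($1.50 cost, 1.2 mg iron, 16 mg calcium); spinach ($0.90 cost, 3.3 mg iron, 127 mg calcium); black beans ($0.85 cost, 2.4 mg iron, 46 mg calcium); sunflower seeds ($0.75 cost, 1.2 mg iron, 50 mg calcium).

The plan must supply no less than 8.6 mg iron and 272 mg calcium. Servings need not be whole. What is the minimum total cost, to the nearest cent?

$2.35

An LP optimum is at a vertex; with two nutrient constraints at most two foods are used. Check each candidate.
canned tuna only: max(8.6/1.2, 272/16) = 17 servings → $25.50.
spinach only: max(8.6/3.3, 272/127) = 2.606 servings → $2.35.
black beans only: max(8.6/2.4, 272/46) = 5.913 servings → $5.03.
sunflower seeds only: max(8.6/1.2, 272/50) = 7.167 servings → $5.38.
canned tuna + spinach with both tight: 1.954 servings and 1.896 servings → $4.64.
canned tuna + black beans with both targets exact would need a negative amount; discard.
canned tuna + sunflower seeds with both tight: 2.539 servings and 4.627 servings → $7.28.
spinach + black beans with both tight: 1.681 servings and 1.272 servings → $2.59.
spinach + sunflower seeds with both targets exact would need a negative amount; discard.
black beans + sunflower seeds with both tight: 1.599 servings and 3.969 servings → $4.34.
So the least-cost plan costs $2.35.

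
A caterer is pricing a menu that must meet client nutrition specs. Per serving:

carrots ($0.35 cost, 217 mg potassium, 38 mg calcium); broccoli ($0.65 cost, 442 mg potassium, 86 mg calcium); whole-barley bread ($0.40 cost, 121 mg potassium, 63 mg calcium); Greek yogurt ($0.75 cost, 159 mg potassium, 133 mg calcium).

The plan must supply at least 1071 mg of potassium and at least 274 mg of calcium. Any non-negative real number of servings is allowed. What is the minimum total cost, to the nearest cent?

$1.91

An LP optimum is at a vertex; with two nutrient constraints at most two foods are used. Check each candidate.
carrots only: max(1071/217, 274/38) = 7.211 servings → $2.52.
broccoli only: max(1071/442, 274/86) = 3.186 servings → $2.07.
whole-barley bread only: max(1071/121, 274/63) = 8.851 servings → $3.54.
Greek yogurt only: max(1071/159, 274/133) = 6.736 servings → $5.05.
carrots + broccoli: the both-tight solution has a negative serving — not a feasible corner.
carrots + whole-barley bread with both tight: 3.783 servings and 2.068 servings → $2.15.
carrots + Greek yogurt with both tight: 4.333 servings and 0.8221 servings → $2.13.
broccoli + whole-barley bread with both tight: 1.968 servings and 1.663 servings → $1.94.
broccoli + Greek yogurt with both tight: 2.192 servings and 0.6429 servings → $1.91.
whole-barley bread + Greek yogurt: the both-tight solution has a negative serving — not a feasible corner.
The minimum over all feasible corners is $1.91.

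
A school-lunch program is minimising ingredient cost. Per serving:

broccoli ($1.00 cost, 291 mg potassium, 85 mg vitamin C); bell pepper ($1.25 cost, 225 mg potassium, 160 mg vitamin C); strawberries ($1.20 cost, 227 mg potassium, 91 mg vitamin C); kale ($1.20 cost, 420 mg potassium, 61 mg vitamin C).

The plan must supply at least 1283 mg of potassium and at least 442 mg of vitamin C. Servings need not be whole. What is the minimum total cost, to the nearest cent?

$4.75

Compare the cost at each extreme point of the feasible region.
broccoli only: max(1283/291, 442/85) = 5.2 servings → $5.20.
bell pepper only: max(1283/225, 442/160) = 5.702 servings → $7.13.
strawberries only: max(1283/227, 442/91) = 5.652 servings → $6.78.
kale only: max(1283/420, 442/61) = 7.246 servings → $8.70.
broccoli + bell pepper with both tight: 3.857 servings and 0.7132 servings → $4.75.
broccoli + strawberries with both tight: 2.285 servings and 2.723 servings → $5.55.
broccoli + kale: the both-tight solution has a negative serving — not a feasible corner.
bell pepper + strawberries: the both-tight solution has a negative serving — not a feasible corner.
bell pepper + kale with both tight: 2.008 servings and 1.979 servings → $4.88.
strawberries + kale with both tight: 4.406 servings and 0.6737 servings → $6.10.
The minimum over all feasible corners is $4.75.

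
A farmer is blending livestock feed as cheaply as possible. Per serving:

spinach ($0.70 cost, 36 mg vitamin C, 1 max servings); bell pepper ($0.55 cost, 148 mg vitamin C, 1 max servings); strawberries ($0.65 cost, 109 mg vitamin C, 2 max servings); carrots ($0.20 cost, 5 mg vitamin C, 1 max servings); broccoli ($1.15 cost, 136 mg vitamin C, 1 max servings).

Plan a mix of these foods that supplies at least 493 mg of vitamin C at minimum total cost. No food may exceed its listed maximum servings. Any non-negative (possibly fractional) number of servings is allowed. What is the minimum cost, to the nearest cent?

Cost per mg of vitamin C: bell pepper $0.0037, strawberries $0.0060, broccoli $0.0085, spinach $0.0194, carrots $0.0400.
Take 1 serving of bell pepper: +148.0 mg vitamin C for $0.55 (total $0.55, still need 345.0 mg).
Take 2 servings of strawberries: +218.0 mg vitamin C for $1.30 (total $1.85, still need 127.0 mg).
Take 0.9338 servings of broccoli: +127.0 mg vitamin C for $1.07 (total $2.92, still need 0.0 mg).
Filling from the cheapest source first is optimal under one linear minimum: $2.92.

$2.92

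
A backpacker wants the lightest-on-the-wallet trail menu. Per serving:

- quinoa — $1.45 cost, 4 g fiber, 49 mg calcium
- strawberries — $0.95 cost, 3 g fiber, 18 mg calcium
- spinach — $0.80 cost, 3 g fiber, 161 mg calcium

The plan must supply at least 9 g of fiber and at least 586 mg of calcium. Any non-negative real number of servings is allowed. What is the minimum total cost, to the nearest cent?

$2.91

At the optimum either one food covers both requirements or two foods hit both targets exactly; no other combination can be cheaper.
quinoa only: max(9/4, 586/49) = 11.96 servings → $17.34.
strawberries only: max(9/3, 586/18) = 32.56 servings → $30.93.
spinach only: max(9/3, 586/161) = 3.64 servings → $2.91.
quinoa + strawberries with both targets exact would need a negative amount; discard.
quinoa + spinach: the both-tight solution has a negative serving — not a feasible corner.
strawberries + spinach with both targets exact would need a negative amount; discard.
So the least-cost plan costs $2.91.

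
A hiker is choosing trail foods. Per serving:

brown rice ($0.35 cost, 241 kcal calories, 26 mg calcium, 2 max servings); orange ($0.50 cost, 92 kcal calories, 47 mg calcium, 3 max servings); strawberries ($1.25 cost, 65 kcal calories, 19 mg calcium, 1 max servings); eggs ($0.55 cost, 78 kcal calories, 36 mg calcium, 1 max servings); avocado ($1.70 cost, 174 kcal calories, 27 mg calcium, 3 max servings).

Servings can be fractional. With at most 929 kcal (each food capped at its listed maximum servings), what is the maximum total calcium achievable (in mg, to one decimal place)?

Calcium per kcal: orange 0.5109, eggs 0.4615, strawberries 0.2923, avocado 0.1552, brown rice 0.1079.
Take 3 servings of orange: uses 276 kcal, +141.0 mg calcium (running total 141.0 mg).
Take 1 serving of eggs: uses 78 kcal, +36.0 mg calcium (running total 177.0 mg).
Take 1 serving of strawberries: uses 65 kcal, +19.0 mg calcium (running total 196.0 mg).
Take 2.931 servings of avocado: uses 510 kcal, +79.1 mg calcium (running total 275.1 mg).
Greedy by best ratio exhausts the calories allowance optimally: 275.1 mg.

275.1 mg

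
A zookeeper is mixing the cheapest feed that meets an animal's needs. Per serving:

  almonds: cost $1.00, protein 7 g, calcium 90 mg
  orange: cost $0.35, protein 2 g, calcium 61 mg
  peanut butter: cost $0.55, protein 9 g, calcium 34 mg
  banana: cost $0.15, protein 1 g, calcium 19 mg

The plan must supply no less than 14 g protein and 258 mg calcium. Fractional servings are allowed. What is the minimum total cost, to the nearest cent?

$1.73

Two binding constraints pin down two serving amounts, so the optimal mix uses at most two foods. The candidates are each food alone (scaled to the tighter of protein/calcium) and each pair with both constraints tight.
almonds only: max(14/7, 258/90) = 2.867 servings → $2.87.
orange only: max(14/2, 258/61) = 7 servings → $2.45.
peanut butter only: max(14/9, 258/34) = 7.588 servings → $4.17.
banana only: max(14/1, 258/19) = 14 servings → $2.10.
almonds + orange with both tight: 1.368 servings and 2.211 servings → $2.14.
almonds + peanut butter with both targets exact would need a negative amount; discard.
almonds + banana with both tight: 0.186 servings and 12.7 servings → $2.09.
orange + peanut butter with both tight: 3.838 servings and 0.7027 servings → $1.73.
orange + banana: intersection lies outside the first quadrant.
peanut butter + banana with both tight: 0.05839 servings and 13.47 servings → $2.05.
Cheapest feasible corner: $1.73.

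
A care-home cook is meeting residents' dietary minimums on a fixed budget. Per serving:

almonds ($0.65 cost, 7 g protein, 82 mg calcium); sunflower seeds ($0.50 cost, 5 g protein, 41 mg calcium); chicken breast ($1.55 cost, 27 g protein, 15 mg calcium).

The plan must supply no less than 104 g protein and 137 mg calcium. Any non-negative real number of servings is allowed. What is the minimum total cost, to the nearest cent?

An LP optimum is at a vertex; with two nutrient constraints at most two foods are used. Check each candidate.
almonds only: max(104/7, 137/82) = 14.86 servings → $9.66.
sunflower seeds only: max(104/5, 137/41) = 20.8 servings → $10.40.
chicken breast only: max(104/27, 137/15) = 9.133 servings → $14.16.
almonds + sunflower seeds: the both-tight solution has a negative serving — not a feasible corner.
almonds + chicken breast with both tight: 1.014 servings and 3.589 servings → $6.22.
sunflower seeds + chicken breast with both tight: 2.073 servings and 3.468 servings → $6.41.
The minimum over all feasible corners is $6.22.

$6.22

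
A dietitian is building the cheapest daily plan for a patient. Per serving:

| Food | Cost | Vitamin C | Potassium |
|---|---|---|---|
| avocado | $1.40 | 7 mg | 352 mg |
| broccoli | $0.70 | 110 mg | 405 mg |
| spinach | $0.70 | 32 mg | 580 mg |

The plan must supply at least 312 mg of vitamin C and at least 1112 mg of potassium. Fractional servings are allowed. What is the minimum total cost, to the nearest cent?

For a min-cost LP with two ≥-constraints, a basic feasible solution has at most two positive variables.
avocado only: max(312/7, 1112/352) = 44.57 servings → $62.40.
broccoli only: max(312/110, 1112/405) = 2.836 servings → $1.99.
spinach only: max(312/32, 1112/580) = 9.75 servings → $6.83.
avocado + broccoli: intersection lies outside the first quadrant.
avocado + spinach with both targets exact would need a negative amount; discard.
broccoli + spinach: the both-tight solution has a negative serving — not a feasible corner.
The minimum over all feasible corners is $1.99.

$1.99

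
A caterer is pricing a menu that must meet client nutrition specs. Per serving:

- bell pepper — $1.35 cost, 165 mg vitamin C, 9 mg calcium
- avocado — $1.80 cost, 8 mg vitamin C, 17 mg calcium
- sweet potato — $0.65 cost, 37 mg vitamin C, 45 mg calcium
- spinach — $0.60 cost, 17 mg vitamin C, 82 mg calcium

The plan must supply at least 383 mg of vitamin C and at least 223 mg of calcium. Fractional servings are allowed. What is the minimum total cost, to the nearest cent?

$4.28

This is a tiny linear program; its minimum lies at a vertex of the feasible set. List the vertices and price them.
bell pepper only: max(383/165, 223/9) = 24.78 servings → $33.45.
avocado only: max(383/8, 223/17) = 47.88 servings → $86.17.
sweet potato only: max(383/37, 223/45) = 10.35 servings → $6.73.
spinach only: max(383/17, 223/82) = 22.53 servings → $13.52.
bell pepper + avocado with both tight: 1.73 servings and 12.2 servings → $24.30.
bell pepper + sweet potato with both tight: 1.267 servings and 4.702 servings → $4.77.
bell pepper + spinach with both tight: 2.064 servings and 2.493 servings → $4.28.
avocado + sweet potato with both targets exact would need a negative amount; discard.
avocado + spinach with both targets exact would need a negative amount; discard.
sweet potato + spinach: intersection lies outside the first quadrant.
Cheapest feasible corner: $4.28.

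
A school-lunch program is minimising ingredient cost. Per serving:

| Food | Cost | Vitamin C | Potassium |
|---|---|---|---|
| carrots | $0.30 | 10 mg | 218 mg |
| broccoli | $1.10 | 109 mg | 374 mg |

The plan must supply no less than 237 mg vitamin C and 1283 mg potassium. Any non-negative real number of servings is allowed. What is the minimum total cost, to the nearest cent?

The cheapest plan sits at a corner of the feasible region — with two constraints it uses at most two foods.
carrots only: max(237/10, 1283/218) = 23.7 servings → $7.11.
broccoli only: max(237/109, 1283/374) = 3.43 servings → $3.77.
carrots + broccoli with both tight: 2.558 servings and 1.94 servings → $2.90.
Cheapest feasible corner: $2.90.

$2.90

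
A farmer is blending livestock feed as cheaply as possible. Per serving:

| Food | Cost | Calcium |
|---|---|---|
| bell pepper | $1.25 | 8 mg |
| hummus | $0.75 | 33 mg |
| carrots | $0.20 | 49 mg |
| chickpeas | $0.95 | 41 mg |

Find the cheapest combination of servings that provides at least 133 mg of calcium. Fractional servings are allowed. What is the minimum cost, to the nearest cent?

$0.54

Cost per mg of calcium: carrots $0.0041, hummus $0.0227, chickpeas $0.0232, bell pepper $0.1562.
With no serving limits, use only carrots: 133 mg / 49 mg = 2.714 servings × $0.20 = $0.54.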